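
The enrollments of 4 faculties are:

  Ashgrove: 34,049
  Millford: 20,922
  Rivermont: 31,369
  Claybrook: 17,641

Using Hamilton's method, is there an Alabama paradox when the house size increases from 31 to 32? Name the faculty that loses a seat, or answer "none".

none

At 31 seats: Ashgrove 10, Millford 6, Rivermont 10, Claybrook 5.
At 32 seats: Ashgrove 11, Millford 6, Rivermont 10, Claybrook 5.
No faculty's allocation decreased.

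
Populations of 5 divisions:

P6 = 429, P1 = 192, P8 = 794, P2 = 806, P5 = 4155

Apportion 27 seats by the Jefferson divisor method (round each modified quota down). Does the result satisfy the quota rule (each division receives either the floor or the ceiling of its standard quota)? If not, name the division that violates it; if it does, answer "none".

P5

Standard quotas: P6 1.817, P1 0.813, P8 3.362, P2 3.413, P5 17.595.
Jefferson allocation: P6 2, P1 0, P8 3, P2 3, P5 19.
P5 has quota 17.595 (lower 17, upper 18) but receives 19 — outside the quota interval.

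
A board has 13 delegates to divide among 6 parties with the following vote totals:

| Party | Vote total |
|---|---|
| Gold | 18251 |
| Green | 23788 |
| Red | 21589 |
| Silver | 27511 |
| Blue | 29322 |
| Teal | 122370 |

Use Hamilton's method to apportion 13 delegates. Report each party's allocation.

Total 242831; standard divisor 242831/13 ≈ 18679.308.
Standard quotas: Gold 0.9771, Green 1.2735, Red 1.1558, Silver 1.4728, Blue 1.5698, Teal 6.5511.
Lower quotas: Gold 0, Green 1, Red 1, Silver 1, Blue 1, Teal 6 (sum 10, leaving 3 seats).
Remainders in descending order: Gold 0.9771, Blue 0.5698, Teal 0.5511, Silver 0.4728, Green 0.2735, Red 0.1558.
The surplus seats go to Gold, Blue, Teal.

Gold=1, Green=1, Red=1, Silver=1, Blue=2, Teal=7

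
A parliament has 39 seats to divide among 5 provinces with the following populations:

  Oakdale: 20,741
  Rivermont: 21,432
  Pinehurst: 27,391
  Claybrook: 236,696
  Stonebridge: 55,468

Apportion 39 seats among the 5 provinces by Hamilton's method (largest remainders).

Standard divisor: 361728 ÷ 39 ≈ 9275.077.
Standard quotas: Oakdale 2.2362, Rivermont 2.3107, Pinehurst 2.9532, Claybrook 25.5196, Stonebridge 5.9803.
Lower quotas: Oakdale 2, Rivermont 2, Pinehurst 2, Claybrook 25, Stonebridge 5 (sum 36, leaving 3 seats).
Remainders in descending order: Stonebridge 0.9803, Pinehurst 0.9532, Claybrook 0.5196, Rivermont 0.3107, Oakdale 0.2362.
Largest remainders: Stonebridge, Pinehurst, Claybrook receive the extra seats.

Oakdale 2; Rivermont 2; Pinehurst 3; Claybrook 26; Stonebridge 6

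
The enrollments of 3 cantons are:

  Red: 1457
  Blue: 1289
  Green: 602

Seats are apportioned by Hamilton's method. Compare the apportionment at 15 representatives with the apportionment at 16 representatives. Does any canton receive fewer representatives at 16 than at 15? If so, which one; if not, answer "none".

At 15 seats: Red 6, Blue 6, Green 3.
At 16 seats: Red 7, Blue 6, Green 3.
No canton's allocation decreased.

none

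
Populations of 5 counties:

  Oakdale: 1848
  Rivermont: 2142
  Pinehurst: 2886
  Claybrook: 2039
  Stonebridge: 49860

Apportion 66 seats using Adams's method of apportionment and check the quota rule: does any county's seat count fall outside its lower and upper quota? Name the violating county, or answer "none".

Stonebridge

Standard quotas: Oakdale 2.075, Rivermont 2.405, Pinehurst 3.241, Claybrook 2.290, Stonebridge 55.989.
Adams allocation: Oakdale 2, Rivermont 3, Pinehurst 4, Claybrook 3, Stonebridge 54.
Stonebridge has quota 55.989 (lower 55, upper 56) but receives 54 — outside the quota interval.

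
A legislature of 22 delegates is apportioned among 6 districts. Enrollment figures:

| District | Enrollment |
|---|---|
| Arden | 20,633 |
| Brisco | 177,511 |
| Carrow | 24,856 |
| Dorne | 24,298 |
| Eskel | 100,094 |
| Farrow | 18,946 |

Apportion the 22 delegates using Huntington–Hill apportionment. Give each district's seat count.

Arden: 1; Brisco: 10; Carrow: 2; Dorne: 2; Eskel: 6; Farrow: 1

With divisor 17053: modified quotas Arden 1.210, Brisco 10.409, Carrow 1.458, Dorne 1.425, Eskel 5.870, Farrow 1.111.
Geometric-mean thresholds: Arden √(1·2)=1.414, Brisco √(10·11)=10.488, Carrow √(1·2)=1.414, Dorne √(1·2)=1.414, Eskel √(5·6)=5.477, Farrow √(1·2)=1.414.
Each quota rounded against its threshold gives Arden 1, Brisco 10, Carrow 2, Dorne 2, Eskel 6, Farrow 1 (total 22).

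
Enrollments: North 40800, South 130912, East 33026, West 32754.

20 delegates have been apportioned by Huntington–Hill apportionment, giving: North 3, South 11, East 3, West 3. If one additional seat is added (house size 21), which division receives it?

North

Priority for the next seat is population ÷ (√(s·(s+1))).
Priorities: North 11777.945, South 11394.427, East 9533.785, West 9455.265.
Highest priority: North.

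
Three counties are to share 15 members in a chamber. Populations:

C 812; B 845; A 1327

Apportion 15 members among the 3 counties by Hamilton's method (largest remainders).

Standard divisor: 2984 ÷ 15 ≈ 198.933.
Standard quotas: C 4.082, B 4.248, A 6.671.
Lower quotas: C 4, B 4, A 6 (sum 14, leaving 1 seat).
Remainders in descending order: A 0.671, B 0.248, C 0.082.
Largest remainder: A receives the extra seat.

C 4; B 4; A 7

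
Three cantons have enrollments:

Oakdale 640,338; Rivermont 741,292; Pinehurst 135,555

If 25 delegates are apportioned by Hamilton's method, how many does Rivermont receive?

12

Standard divisor: 1517185 ÷ 25 ≈ 60687.4.
Standard quotas: Oakdale 10.5514, Rivermont 12.2149, Pinehurst 2.2337.
Lower quotas: Oakdale 10, Rivermont 12, Pinehurst 2 (sum 24, leaving 1 seat).
Remainders in descending order: Oakdale 0.5514, Pinehurst 0.2337, Rivermont 0.2149.
The surplus seat goes to Oakdale.
Rivermont receives 12.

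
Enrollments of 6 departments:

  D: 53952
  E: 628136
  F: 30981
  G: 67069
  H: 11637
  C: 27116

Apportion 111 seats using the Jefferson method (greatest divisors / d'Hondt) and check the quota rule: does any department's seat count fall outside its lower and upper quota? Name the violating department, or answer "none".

Standard quotas: D 7.313, E 85.143, F 4.199, G 9.091, H 1.577, C 3.676.
Jefferson allocation: D 7, E 87, F 4, G 9, H 1, C 3.
E has quota 85.143 (lower 85, upper 86) but receives 87 — outside the quota interval.

E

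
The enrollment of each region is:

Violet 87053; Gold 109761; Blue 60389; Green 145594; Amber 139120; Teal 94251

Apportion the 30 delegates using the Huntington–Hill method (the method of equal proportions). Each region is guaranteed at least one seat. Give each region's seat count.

With divisor 21271: modified quotas Violet 4.093, Gold 5.160, Blue 2.839, Green 6.845, Amber 6.540, Teal 4.431.
Geometric-mean thresholds: Violet √(4·5)=4.472, Gold √(5·6)=5.477, Blue √(2·3)=2.449, Green √(6·7)=6.481, Amber √(6·7)=6.481, Teal √(4·5)=4.472.
Each quota rounded against its threshold gives Violet 4, Gold 5, Blue 3, Green 7, Amber 7, Teal 4 (total 30).

Violet 4, Gold 5, Blue 3, Green 7, Amber 7, Teal 4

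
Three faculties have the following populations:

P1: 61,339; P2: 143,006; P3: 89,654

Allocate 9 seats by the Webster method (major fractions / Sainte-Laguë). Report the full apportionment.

P1: 2, P2: 4, P3: 3

Standard divisor 293999/9 ≈ 32666.556; standard quotas: P1 1.878, P2 4.378, P3 2.745.
Rounding to the nearest integer gives P1 2, P2 4, P3 3 — total 9, matching the house size, so no adjustment is needed.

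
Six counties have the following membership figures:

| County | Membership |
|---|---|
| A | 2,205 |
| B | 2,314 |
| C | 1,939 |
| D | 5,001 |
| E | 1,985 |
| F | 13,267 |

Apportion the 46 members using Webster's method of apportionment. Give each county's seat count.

A: 4, B: 4, C: 3, D: 9, E: 3, F: 23

Standard divisor 26711/46 ≈ 580.674; standard quotas: A 3.797, B 3.985, C 3.339, D 8.612, E 3.418, F 22.848.
Rounding to the nearest integer gives A 4, B 4, C 3, D 9, E 3, F 23 — total 46, matching the house size, so no adjustment is needed.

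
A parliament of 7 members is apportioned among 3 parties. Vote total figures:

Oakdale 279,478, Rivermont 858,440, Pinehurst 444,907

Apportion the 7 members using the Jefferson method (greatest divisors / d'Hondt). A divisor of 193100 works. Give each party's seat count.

With modified divisor 193100: modified quotas Oakdale 1.447, Rivermont 4.446, Pinehurst 2.304.
Rounding down: Oakdale 1, Rivermont 4, Pinehurst 2 (total 7).

Oakdale=1, Rivermont=4, Pinehurst=2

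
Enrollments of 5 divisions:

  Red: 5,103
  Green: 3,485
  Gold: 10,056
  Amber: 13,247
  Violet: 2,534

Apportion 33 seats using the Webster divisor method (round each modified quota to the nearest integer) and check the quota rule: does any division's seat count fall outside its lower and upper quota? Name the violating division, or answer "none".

Standard quotas: Red 4.892, Green 3.341, Gold 9.640, Amber 12.699, Violet 2.429.
Webster allocation: Red 5, Green 3, Gold 10, Amber 13, Violet 2.
Every allocation lies between the lower and upper quota.

none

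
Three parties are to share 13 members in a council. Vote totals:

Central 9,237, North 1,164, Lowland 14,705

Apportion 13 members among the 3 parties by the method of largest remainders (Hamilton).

Central=5; North=0; Lowland=8

Standard divisor: 25106 ÷ 13 ≈ 1931.231.
Standard quotas: Central 4.7830, North 0.6027, Lowland 7.6143.
Lower quotas: Central 4, North 0, Lowland 7 (sum 11, leaving 2 seats).
Remainders in descending order: Central 0.7830, Lowland 0.6143, North 0.6027.
Largest remainders: Central, Lowland receive the extra seats.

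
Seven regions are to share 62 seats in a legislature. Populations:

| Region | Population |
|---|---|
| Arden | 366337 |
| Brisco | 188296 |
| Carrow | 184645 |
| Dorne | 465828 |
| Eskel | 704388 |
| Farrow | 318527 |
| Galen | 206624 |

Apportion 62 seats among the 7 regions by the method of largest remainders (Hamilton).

The standard divisor is 2434645/62 ≈ 39268.468.
Standard quotas: Arden 9.3290, Brisco 4.7951, Carrow 4.7021, Dorne 11.8626, Eskel 17.9378, Farrow 8.1115, Galen 5.2618.
Lower quotas: Arden 9, Brisco 4, Carrow 4, Dorne 11, Eskel 17, Farrow 8, Galen 5 (sum 58, leaving 4 seats).
Remainders in descending order: Eskel 0.9378, Dorne 0.8626, Brisco 0.7951, Carrow 0.7021, Arden 0.3290, Galen 0.2618, Farrow 0.1115.
The surplus seats go to Eskel, Dorne, Brisco, Carrow.

Arden 9, Brisco 5, Carrow 5, Dorne 12, Eskel 18, Farrow 8, Galen 5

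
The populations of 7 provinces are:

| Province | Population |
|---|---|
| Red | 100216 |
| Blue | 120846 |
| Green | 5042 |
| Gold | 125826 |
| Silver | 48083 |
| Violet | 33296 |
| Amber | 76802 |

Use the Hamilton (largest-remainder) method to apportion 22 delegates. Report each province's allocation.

Red 4, Blue 5, Green 0, Gold 6, Silver 2, Violet 2, Amber 3

The standard divisor is 510111/22 ≈ 23186.864.
Standard quotas: Red 4.3221, Blue 5.2118, Green 0.2175, Gold 5.4266, Silver 2.0737, Violet 1.4360, Amber 3.3123.
Lower quotas: Red 4, Blue 5, Green 0, Gold 5, Silver 2, Violet 1, Amber 3 (sum 20, leaving 2 seats).
Remainders in descending order: Violet 0.4360, Gold 0.4266, Red 0.3221, Amber 0.3123, Green 0.2175, Blue 0.2118, Silver 0.0737.
The surplus seats go to Violet, Gold.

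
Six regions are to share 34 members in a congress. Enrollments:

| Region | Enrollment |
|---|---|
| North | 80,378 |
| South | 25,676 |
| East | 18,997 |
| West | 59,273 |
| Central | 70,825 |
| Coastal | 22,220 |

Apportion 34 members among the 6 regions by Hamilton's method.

North=10; South=3; East=2; West=7; Central=9; Coastal=3

Total 277369; standard divisor 277369/34 ≈ 8157.912.
Standard quotas: North 9.8528, South 3.1474, East 2.3287, West 7.2657, Central 8.6818, Coastal 2.7237.
Lower quotas: North 9, South 3, East 2, West 7, Central 8, Coastal 2 (sum 31, leaving 3 seats).
Remainders in descending order: North 0.8528, Coastal 0.7237, Central 0.6818, East 0.3287, West 0.2657, South 0.1474.
Largest remainders: North, Coastal, Central receive the extra seats.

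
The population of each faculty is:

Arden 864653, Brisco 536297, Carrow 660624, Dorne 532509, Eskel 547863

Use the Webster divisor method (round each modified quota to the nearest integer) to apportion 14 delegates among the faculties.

Standard divisor 3141946/14 ≈ 224424.714; standard quotas: Arden 3.853, Brisco 2.390, Carrow 2.944, Dorne 2.373, Eskel 2.441.
Rounding to the nearest integer gives 4, 2, 3, 2, 2 = 13 seats, so the divisor must be adjusted.
With modified divisor 216800: modified quotas Arden 3.988, Brisco 2.474, Carrow 3.047, Dorne 2.456, Eskel 2.527.
Rounding to the nearest integer: Arden 4, Brisco 2, Carrow 3, Dorne 2, Eskel 3 (total 14).

Arden 4, Brisco 2, Carrow 3, Dorne 2, Eskel 3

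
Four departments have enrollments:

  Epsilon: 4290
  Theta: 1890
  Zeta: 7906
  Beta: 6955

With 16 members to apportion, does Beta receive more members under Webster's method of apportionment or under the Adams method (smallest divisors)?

Webster: Epsilon 3, Theta 1, Zeta 6, Beta 6.
Adams: Epsilon 3, Theta 2, Zeta 6, Beta 5.
Beta gets 6 under Webster and 5 under Adams.

Webster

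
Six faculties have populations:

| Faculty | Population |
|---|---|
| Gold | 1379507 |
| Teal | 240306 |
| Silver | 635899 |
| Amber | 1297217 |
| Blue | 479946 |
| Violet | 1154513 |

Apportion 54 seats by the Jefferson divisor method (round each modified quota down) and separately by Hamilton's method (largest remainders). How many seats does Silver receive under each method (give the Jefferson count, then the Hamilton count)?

Jefferson: Gold 15, Teal 2, Silver 6, Amber 14, Blue 5, Violet 12.
Hamilton: Gold 14, Teal 2, Silver 7, Amber 14, Blue 5, Violet 12.
Silver gets 6 under Jefferson and 7 under Hamilton.

6 and 7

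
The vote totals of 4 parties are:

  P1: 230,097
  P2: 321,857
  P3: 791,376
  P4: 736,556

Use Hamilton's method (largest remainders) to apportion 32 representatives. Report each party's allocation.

P1: 4, P2: 5, P3: 12, P4: 11

Standard divisor: 2079886 ÷ 32 ≈ 64996.438.
Standard quotas: P1 3.5401, P2 4.9519, P3 12.1757, P4 11.3323.
Lower quotas: P1 3, P2 4, P3 12, P4 11 (sum 30, leaving 2 seats).
Remainders in descending order: P2 0.9519, P1 0.5401, P4 0.3323, P3 0.1757.
Largest remainders: P2, P1 receive the extra seats.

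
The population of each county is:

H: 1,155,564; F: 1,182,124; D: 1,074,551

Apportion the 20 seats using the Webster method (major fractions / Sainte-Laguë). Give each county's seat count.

Standard divisor 3412239/20 ≈ 170611.95; standard quotas: H 6.773, F 6.929, D 6.298.
Rounding to the nearest integer gives H 7, F 7, D 6 — total 20, matching the house size, so no adjustment is needed.

H 7; F 7; D 6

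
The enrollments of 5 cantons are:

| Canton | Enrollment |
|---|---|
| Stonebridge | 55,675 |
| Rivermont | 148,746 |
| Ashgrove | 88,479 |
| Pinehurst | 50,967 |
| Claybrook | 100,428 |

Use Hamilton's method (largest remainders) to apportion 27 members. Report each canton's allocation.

Total 444295; standard divisor 444295/27 ≈ 16455.37.
Standard quotas: Stonebridge 3.3834, Rivermont 9.0394, Ashgrove 5.3769, Pinehurst 3.0973, Claybrook 6.1031.
Lower quotas: Stonebridge 3, Rivermont 9, Ashgrove 5, Pinehurst 3, Claybrook 6 (sum 26, leaving 1 seat).
Remainders in descending order: Stonebridge 0.3834, Ashgrove 0.3769, Claybrook 0.1031, Pinehurst 0.0973, Rivermont 0.0394.
Largest remainder: Stonebridge receives the extra seat.

Stonebridge 4, Rivermont 9, Ashgrove 5, Pinehurst 3, Claybrook 6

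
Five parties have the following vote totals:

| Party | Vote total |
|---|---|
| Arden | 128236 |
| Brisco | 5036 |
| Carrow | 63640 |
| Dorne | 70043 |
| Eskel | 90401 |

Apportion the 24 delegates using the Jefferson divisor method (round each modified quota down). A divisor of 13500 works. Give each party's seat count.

Arden 9, Brisco 0, Carrow 4, Dorne 5, Eskel 6

With modified divisor 13500: modified quotas Arden 9.499, Brisco 0.373, Carrow 4.714, Dorne 5.188, Eskel 6.696.
Rounding down: Arden 9, Brisco 0, Carrow 4, Dorne 5, Eskel 6 (total 24).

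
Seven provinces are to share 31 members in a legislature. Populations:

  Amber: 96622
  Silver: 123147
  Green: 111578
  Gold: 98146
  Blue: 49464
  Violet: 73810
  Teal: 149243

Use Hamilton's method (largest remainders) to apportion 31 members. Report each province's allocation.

Total 702010; standard divisor 702010/31 ≈ 22645.484.
Standard quotas: Amber 4.2667, Silver 5.4380, Green 4.9272, Gold 4.3340, Blue 2.1843, Violet 3.2594, Teal 6.5904.
Lower quotas: Amber 4, Silver 5, Green 4, Gold 4, Blue 2, Violet 3, Teal 6 (sum 28, leaving 3 seats).
Remainders in descending order: Green 0.9272, Teal 0.5904, Silver 0.4380, Gold 0.3340, Amber 0.2667, Violet 0.2594, Blue 0.1843.
The surplus seats go to Green, Teal, Silver.

Amber 4, Silver 6, Green 5, Gold 4, Blue 2, Violet 3, Teal 7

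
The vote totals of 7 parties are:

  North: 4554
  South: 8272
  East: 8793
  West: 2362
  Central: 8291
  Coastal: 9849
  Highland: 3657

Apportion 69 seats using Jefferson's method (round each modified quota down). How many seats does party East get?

13

Standard divisor 45778/69 ≈ 663.449; standard quotas: North 6.864, South 12.468, East 13.253, West 3.560, Central 12.497, Coastal 14.845, Highland 5.512.
Rounding down gives 6, 12, 13, 3, 12, 14, 5 = 65 seats, so the divisor must be adjusted.
With modified divisor 630: modified quotas North 7.229, South 13.130, East 13.957, West 3.749, Central 13.160, Coastal 15.633, Highland 5.805.
Rounding down: North 7, South 13, East 13, West 3, Central 13, Coastal 15, Highland 5 (total 69).
East receives 13.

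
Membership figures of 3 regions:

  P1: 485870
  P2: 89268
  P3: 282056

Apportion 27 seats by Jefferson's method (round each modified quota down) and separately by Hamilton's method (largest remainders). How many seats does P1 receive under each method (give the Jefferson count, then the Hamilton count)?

Jefferson: P1 16, P2 2, P3 9.
Hamilton: P1 15, P2 3, P3 9.
P1 gets 16 under Jefferson and 15 under Hamilton.

16 and 15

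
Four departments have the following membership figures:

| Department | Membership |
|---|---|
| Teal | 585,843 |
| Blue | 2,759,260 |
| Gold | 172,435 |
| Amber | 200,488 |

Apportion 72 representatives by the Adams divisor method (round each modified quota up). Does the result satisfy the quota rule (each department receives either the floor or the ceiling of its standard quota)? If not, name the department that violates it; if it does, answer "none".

Blue

Standard quotas: Teal 11.345, Blue 53.433, Gold 3.339, Amber 3.882.
Adams allocation: Teal 12, Blue 52, Gold 4, Amber 4.
Blue has quota 53.433 (lower 53, upper 54) but receives 52 — outside the quota interval.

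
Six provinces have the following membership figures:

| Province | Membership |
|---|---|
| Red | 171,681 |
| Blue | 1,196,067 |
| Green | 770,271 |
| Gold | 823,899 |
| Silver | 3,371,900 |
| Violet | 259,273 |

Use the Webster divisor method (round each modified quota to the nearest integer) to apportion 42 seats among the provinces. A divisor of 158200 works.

With modified divisor 158200: modified quotas Red 1.085, Blue 7.560, Green 4.869, Gold 5.208, Silver 21.314, Violet 1.639.
Rounding to the nearest integer: Red 1, Blue 8, Green 5, Gold 5, Silver 21, Violet 2 (total 42).

Red 1, Blue 8, Green 5, Gold 5, Silver 21, Violet 2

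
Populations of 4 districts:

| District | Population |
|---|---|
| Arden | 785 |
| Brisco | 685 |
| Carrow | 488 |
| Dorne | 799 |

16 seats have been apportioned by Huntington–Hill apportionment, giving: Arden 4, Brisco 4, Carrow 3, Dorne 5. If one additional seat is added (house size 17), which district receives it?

Priority for the next seat is population ÷ (√(s·(s+1))).
Priorities: Arden 175.531, Brisco 153.171, Carrow 140.873, Dorne 145.877.
Highest priority: Arden.

Arden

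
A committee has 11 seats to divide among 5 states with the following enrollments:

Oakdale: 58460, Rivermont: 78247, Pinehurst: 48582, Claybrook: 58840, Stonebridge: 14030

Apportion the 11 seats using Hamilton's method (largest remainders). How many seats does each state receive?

Oakdale=2, Rivermont=3, Pinehurst=2, Claybrook=3, Stonebridge=1

Standard divisor: 258159 ÷ 11 = 23469.
Standard quotas: Oakdale 2.4909, Rivermont 3.3341, Pinehurst 2.0700, Claybrook 2.5071, Stonebridge 0.5978.
Lower quotas: Oakdale 2, Rivermont 3, Pinehurst 2, Claybrook 2, Stonebridge 0 (sum 9, leaving 2 seats).
Remainders in descending order: Stonebridge 0.5978, Claybrook 0.5071, Oakdale 0.4909, Rivermont 0.3341, Pinehurst 0.0700.
The surplus seats go to Stonebridge, Claybrook.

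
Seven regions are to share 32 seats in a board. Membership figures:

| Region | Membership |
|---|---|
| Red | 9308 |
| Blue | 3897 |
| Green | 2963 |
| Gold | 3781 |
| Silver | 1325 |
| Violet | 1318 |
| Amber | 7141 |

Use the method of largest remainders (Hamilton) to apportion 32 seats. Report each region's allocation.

Red=10, Blue=4, Green=3, Gold=4, Silver=2, Violet=1, Amber=8

The standard divisor is 29733/32 ≈ 929.156.
Standard quotas: Red 10.0177, Blue 4.1941, Green 3.1889, Gold 4.0693, Silver 1.4260, Violet 1.4185, Amber 7.6855.
Lower quotas: Red 10, Blue 4, Green 3, Gold 4, Silver 1, Violet 1, Amber 7 (sum 30, leaving 2 seats).
Remainders in descending order: Amber 0.6855, Silver 0.4260, Violet 0.4185, Blue 0.1941, Green 0.1889, Gold 0.0693, Red 0.0177.
The surplus seats go to Amber, Silver.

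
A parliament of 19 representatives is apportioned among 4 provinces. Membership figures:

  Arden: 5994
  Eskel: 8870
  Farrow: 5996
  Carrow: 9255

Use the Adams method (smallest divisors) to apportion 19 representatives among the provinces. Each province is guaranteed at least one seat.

Standard divisor 30115/19 ≈ 1585; standard quotas: Arden 3.782, Eskel 5.596, Farrow 3.783, Carrow 5.839.
Rounding up gives 4, 6, 4, 6 = 20 seats, so the divisor must be adjusted.
With modified divisor 1800: modified quotas Arden 3.330, Eskel 4.928, Farrow 3.331, Carrow 5.142.
Rounding up: Arden 4, Eskel 5, Farrow 4, Carrow 6 (total 19).

Arden 4, Eskel 5, Farrow 4, Carrow 6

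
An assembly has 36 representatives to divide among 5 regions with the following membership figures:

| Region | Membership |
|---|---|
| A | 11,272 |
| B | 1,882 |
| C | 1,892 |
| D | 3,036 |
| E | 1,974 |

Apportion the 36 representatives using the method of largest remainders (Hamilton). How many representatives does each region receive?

The standard divisor is 20056/36 ≈ 557.111.
Standard quotas: A 20.2329, B 3.3781, C 3.3961, D 5.4495, E 3.5433.
Lower quotas: A 20, B 3, C 3, D 5, E 3 (sum 34, leaving 2 seats).
Remainders in descending order: E 0.5433, D 0.4495, C 0.3961, B 0.3781, A 0.2329.
The surplus seats go to E, D.

A=20, B=3, C=3, D=6, E=4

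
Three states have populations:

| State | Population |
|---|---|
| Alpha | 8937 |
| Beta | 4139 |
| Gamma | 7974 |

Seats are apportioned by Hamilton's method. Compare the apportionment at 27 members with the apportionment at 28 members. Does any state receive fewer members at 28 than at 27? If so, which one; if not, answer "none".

At 27 seats: Alpha 12, Beta 5, Gamma 10.
At 28 seats: Alpha 12, Beta 5, Gamma 11.
No state's allocation decreased.

none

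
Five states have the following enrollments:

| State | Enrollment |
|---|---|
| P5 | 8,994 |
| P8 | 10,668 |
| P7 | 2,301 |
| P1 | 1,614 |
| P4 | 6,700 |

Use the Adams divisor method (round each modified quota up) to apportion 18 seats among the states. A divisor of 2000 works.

With modified divisor 2000: modified quotas P5 4.497, P8 5.334, P7 1.151, P1 0.807, P4 3.350.
Rounding up: P5 5, P8 6, P7 2, P1 1, P4 4 (total 18).

P5 5, P8 6, P7 2, P1 1, P4 4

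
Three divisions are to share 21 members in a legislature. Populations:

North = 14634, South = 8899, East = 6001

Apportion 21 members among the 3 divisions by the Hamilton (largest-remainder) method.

The standard divisor is 29534/21 ≈ 1406.381.
Standard quotas: North 10.4054, South 6.3276, East 4.2670.
Lower quotas: North 10, South 6, East 4 (sum 20, leaving 1 seat).
Remainders in descending order: North 0.4054, South 0.3276, East 0.2670.
Largest remainder: North receives the extra seat.

North 11, South 6, East 4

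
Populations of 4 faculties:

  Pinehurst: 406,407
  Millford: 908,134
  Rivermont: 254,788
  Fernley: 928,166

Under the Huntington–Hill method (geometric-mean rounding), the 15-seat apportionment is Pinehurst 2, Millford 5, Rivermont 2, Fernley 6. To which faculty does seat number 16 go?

Pinehurst

Priority for the next seat is population ÷ (√(s·(s+1))).
Priorities: Pinehurst 165914.963, Millford 165801.826, Rivermont 104016.765, Fernley 143219.123.
Highest priority: Pinehurst.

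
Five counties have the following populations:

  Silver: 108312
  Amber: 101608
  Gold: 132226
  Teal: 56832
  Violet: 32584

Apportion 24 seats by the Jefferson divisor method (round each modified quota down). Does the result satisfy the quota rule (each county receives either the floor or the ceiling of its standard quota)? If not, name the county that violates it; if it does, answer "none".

none

Standard quotas: Silver 6.023, Amber 5.651, Gold 7.353, Teal 3.161, Violet 1.812.
Jefferson allocation: Silver 6, Amber 6, Gold 8, Teal 3, Violet 1.
Every allocation lies between the lower and upper quota.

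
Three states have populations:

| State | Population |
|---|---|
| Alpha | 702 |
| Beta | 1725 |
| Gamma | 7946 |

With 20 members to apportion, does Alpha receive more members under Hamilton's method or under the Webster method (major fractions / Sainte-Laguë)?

Hamilton: Alpha 2, Beta 3, Gamma 15.
Webster: Alpha 1, Beta 3, Gamma 16.
Alpha gets 2 under Hamilton and 1 under Webster.

Hamilton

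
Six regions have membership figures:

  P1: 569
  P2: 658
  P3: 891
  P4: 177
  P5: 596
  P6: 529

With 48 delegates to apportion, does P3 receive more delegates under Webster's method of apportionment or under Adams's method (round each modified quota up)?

Webster

Webster: P1 8, P2 9, P3 13, P4 3, P5 8, P6 7.
Adams: P1 8, P2 9, P3 12, P4 3, P5 8, P6 8.
P3 gets 13 under Webster and 12 under Adams.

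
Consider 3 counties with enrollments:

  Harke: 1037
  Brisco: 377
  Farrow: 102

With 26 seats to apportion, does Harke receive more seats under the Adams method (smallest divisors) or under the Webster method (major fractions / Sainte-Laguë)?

Adams: Harke 17, Brisco 7, Farrow 2.
Webster: Harke 18, Brisco 6, Farrow 2.
Harke gets 17 under Adams and 18 under Webster.

Webster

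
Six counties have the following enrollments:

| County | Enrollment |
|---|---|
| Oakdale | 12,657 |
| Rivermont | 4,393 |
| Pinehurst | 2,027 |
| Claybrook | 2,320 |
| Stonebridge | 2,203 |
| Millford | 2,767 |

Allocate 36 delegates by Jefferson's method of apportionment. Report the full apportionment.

Oakdale 18, Rivermont 6, Pinehurst 2, Claybrook 3, Stonebridge 3, Millford 4

Standard divisor 26367/36 ≈ 732.417; standard quotas: Oakdale 17.281, Rivermont 5.998, Pinehurst 2.768, Claybrook 3.168, Stonebridge 3.008, Millford 3.778.
Rounding down gives 17, 5, 2, 3, 3, 3 = 33 seats, so the divisor must be adjusted.
With modified divisor 684: modified quotas Oakdale 18.504, Rivermont 6.423, Pinehurst 2.963, Claybrook 3.392, Stonebridge 3.221, Millford 4.045.
Rounding down: Oakdale 18, Rivermont 6, Pinehurst 2, Claybrook 3, Stonebridge 3, Millford 4 (total 36).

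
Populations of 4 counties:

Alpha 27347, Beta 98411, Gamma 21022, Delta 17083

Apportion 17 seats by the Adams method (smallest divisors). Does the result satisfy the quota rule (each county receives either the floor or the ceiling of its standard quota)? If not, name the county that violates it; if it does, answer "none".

none

Standard quotas: Alpha 2.837, Beta 10.210, Gamma 2.181, Delta 1.772.
Adams allocation: Alpha 3, Beta 10, Gamma 2, Delta 2.
Every allocation lies between the lower and upper quota.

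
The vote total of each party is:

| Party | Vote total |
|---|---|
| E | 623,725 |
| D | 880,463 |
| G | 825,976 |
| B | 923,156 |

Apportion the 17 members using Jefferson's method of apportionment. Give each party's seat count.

E 3, D 5, G 4, B 5

Standard divisor 3253320/17 ≈ 191371.765; standard quotas: E 3.259, D 4.601, G 4.316, B 4.824.
Rounding down gives 3, 4, 4, 4 = 15 seats, so the divisor must be adjusted.
With modified divisor 170600: modified quotas E 3.656, D 5.161, G 4.842, B 5.411.
Rounding down: E 3, D 5, G 4, B 5 (total 17).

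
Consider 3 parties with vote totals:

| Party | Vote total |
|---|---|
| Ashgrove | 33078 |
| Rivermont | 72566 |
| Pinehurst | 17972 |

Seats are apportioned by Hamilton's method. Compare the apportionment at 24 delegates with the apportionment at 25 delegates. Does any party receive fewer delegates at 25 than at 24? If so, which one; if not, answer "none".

Pinehurst

At 24 seats: Ashgrove 6, Rivermont 14, Pinehurst 4.
At 25 seats: Ashgrove 7, Rivermont 15, Pinehurst 3.
Pinehurst drops from 4 to 3.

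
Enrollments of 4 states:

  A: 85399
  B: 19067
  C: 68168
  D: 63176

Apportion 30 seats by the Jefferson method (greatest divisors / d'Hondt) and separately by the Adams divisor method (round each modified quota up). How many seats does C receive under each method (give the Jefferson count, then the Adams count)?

Jefferson: A 11, B 2, C 9, D 8.
Adams: A 11, B 3, C 8, D 8.
C gets 9 under Jefferson and 8 under Adams.

9 and 8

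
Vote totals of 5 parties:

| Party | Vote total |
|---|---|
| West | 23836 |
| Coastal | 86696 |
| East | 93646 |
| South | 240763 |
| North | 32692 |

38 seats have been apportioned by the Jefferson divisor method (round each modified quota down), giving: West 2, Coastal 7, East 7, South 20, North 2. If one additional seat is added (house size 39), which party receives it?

Priority for the next seat is population ÷ (current seats + 1).
Priorities: West 7945.333, Coastal 10837.000, East 11705.750, South 11464.905, North 10897.333.
Highest priority: East.

East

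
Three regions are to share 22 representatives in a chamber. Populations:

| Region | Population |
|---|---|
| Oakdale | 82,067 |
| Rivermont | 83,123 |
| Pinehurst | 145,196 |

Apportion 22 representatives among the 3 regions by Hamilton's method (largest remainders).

The standard divisor is 310386/22 ≈ 14108.455.
Standard quotas: Oakdale 5.8169, Rivermont 5.8917, Pinehurst 10.2914.
Lower quotas: Oakdale 5, Rivermont 5, Pinehurst 10 (sum 20, leaving 2 seats).
Remainders in descending order: Rivermont 0.8917, Oakdale 0.8169, Pinehurst 0.2914.
The surplus seats go to Rivermont, Oakdale.

Oakdale 6; Rivermont 6; Pinehurst 10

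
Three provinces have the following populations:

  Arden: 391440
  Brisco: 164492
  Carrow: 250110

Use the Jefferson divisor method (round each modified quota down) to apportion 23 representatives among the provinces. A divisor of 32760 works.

With modified divisor 32760: modified quotas Arden 11.949, Brisco 5.021, Carrow 7.635.
Rounding down: Arden 11, Brisco 5, Carrow 7 (total 23).

Arden 11; Brisco 5; Carrow 7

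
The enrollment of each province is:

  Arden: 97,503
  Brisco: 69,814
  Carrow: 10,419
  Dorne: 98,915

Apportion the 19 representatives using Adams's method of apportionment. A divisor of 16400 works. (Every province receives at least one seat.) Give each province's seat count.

With modified divisor 16400: modified quotas Arden 5.945, Brisco 4.257, Carrow 0.635, Dorne 6.031.
Rounding up: Arden 6, Brisco 5, Carrow 1, Dorne 7 (total 19).

Arden: 6; Brisco: 5; Carrow: 1; Dorne: 7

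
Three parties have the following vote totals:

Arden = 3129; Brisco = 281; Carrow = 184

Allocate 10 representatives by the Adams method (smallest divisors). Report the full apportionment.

Standard divisor 3594/10 ≈ 359.4; standard quotas: Arden 8.706, Brisco 0.782, Carrow 0.512.
Rounding up gives 9, 1, 1 = 11 seats, so the divisor must be adjusted.
With modified divisor 400: modified quotas Arden 7.822, Brisco 0.703, Carrow 0.460.
Rounding up: Arden 8, Brisco 1, Carrow 1 (total 10).

Arden 8, Brisco 1, Carrow 1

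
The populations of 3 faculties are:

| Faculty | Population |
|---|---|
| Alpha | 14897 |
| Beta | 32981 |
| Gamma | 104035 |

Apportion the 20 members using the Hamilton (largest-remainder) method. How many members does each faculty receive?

Standard divisor: 151913 ÷ 20 ≈ 7595.65.
Standard quotas: Alpha 1.9613, Beta 4.3421, Gamma 13.6967.
Lower quotas: Alpha 1, Beta 4, Gamma 13 (sum 18, leaving 2 seats).
Remainders in descending order: Alpha 0.9613, Gamma 0.6967, Beta 0.3421.
Largest remainders: Alpha, Gamma receive the extra seats.

Alpha 2, Beta 4, Gamma 14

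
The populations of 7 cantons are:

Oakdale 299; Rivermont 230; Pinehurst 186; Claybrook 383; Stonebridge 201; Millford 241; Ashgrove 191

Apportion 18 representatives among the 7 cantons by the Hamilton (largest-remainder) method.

Oakdale 3, Rivermont 2, Pinehurst 2, Claybrook 4, Stonebridge 2, Millford 3, Ashgrove 2

Standard divisor: 1731 ÷ 18 ≈ 96.167.
Standard quotas: Oakdale 3.109, Rivermont 2.392, Pinehurst 1.934, Claybrook 3.983, Stonebridge 2.090, Millford 2.506, Ashgrove 1.986.
Lower quotas: Oakdale 3, Rivermont 2, Pinehurst 1, Claybrook 3, Stonebridge 2, Millford 2, Ashgrove 1 (sum 14, leaving 4 seats).
Remainders in descending order: Ashgrove 0.986, Claybrook 0.983, Pinehurst 0.934, Millford 0.506, Rivermont 0.392, Oakdale 0.109, Stonebridge 0.090.
Largest remainders: Ashgrove, Claybrook, Pinehurst, Millford receive the extra seats.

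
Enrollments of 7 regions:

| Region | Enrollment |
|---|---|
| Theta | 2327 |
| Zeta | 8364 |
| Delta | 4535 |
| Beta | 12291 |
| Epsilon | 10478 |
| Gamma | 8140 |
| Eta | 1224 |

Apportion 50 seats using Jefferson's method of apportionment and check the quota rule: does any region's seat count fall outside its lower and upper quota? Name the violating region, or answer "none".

none

Standard quotas: Theta 2.457, Zeta 8.830, Delta 4.788, Beta 12.976, Epsilon 11.062, Gamma 8.594, Eta 1.292.
Jefferson allocation: Theta 2, Zeta 9, Delta 5, Beta 13, Epsilon 11, Gamma 9, Eta 1.
Every allocation lies between the lower and upper quota.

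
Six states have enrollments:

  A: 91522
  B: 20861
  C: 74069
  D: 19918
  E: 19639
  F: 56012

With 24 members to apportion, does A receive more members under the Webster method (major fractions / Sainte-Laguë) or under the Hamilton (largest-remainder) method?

Hamilton

Webster: A 7, B 2, C 6, D 2, E 2, F 5.
Hamilton: A 8, B 2, C 6, D 2, E 1, F 5.
A gets 7 under Webster and 8 under Hamilton.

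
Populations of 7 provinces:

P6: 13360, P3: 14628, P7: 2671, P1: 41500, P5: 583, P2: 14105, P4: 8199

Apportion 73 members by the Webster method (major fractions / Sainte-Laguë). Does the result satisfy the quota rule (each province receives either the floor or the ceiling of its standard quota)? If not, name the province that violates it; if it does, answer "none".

P1

Standard quotas: P6 10.261, P3 11.235, P7 2.051, P1 31.874, P5 0.448, P2 10.833, P4 6.297.
Webster allocation: P6 10, P3 11, P7 2, P1 33, P5 0, P2 11, P4 6.
P1 has quota 31.874 (lower 31, upper 32) but receives 33 — outside the quota interval.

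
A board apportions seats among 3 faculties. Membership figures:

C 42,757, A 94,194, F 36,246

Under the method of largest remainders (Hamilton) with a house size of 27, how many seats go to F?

5

Standard divisor: 173197 ÷ 27 ≈ 6414.704.
Standard quotas: C 6.6655, A 14.6841, F 5.6505.
Lower quotas: C 6, A 14, F 5 (sum 25, leaving 2 seats).
Remainders in descending order: A 0.6841, C 0.6655, F 0.6505.
The surplus seats go to A, C.
F receives 5.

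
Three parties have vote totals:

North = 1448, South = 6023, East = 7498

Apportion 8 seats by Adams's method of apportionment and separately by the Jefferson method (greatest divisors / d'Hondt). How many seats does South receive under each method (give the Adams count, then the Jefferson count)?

3 and 4

Adams: North 1, South 3, East 4.
Jefferson: North 0, South 4, East 4.
South gets 3 under Adams and 4 under Jefferson.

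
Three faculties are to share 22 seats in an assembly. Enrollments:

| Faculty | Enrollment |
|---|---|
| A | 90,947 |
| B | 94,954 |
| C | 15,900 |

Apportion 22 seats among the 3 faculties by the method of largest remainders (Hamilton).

Total 201801; standard divisor 201801/22 ≈ 9172.773.
Standard quotas: A 9.9149, B 10.3517, C 1.7334.
Lower quotas: A 9, B 10, C 1 (sum 20, leaving 2 seats).
Remainders in descending order: A 0.9149, C 0.7334, B 0.3517.
Largest remainders: A, C receive the extra seats.

A 10, B 10, C 2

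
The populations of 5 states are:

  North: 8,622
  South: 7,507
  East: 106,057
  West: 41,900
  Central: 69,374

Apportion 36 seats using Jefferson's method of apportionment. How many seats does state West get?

6

Standard divisor 233460/36 ≈ 6485; standard quotas: North 1.330, South 1.158, East 16.354, West 6.461, Central 10.698.
Rounding down gives 1, 1, 16, 6, 10 = 34 seats, so the divisor must be adjusted.
With modified divisor 6100: modified quotas North 1.413, South 1.231, East 17.386, West 6.869, Central 11.373.
Rounding down: North 1, South 1, East 17, West 6, Central 11 (total 36).
West receives 6.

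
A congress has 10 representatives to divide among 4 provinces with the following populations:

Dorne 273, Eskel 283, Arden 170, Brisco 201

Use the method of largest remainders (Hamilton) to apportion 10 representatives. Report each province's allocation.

Dorne=3, Eskel=3, Arden=2, Brisco=2

Total 927; standard divisor 927/10 ≈ 92.7.
Standard quotas: Dorne 2.945, Eskel 3.053, Arden 1.834, Brisco 2.168.
Lower quotas: Dorne 2, Eskel 3, Arden 1, Brisco 2 (sum 8, leaving 2 seats).
Remainders in descending order: Dorne 0.945, Arden 0.834, Brisco 0.168, Eskel 0.053.
The surplus seats go to Dorne, Arden.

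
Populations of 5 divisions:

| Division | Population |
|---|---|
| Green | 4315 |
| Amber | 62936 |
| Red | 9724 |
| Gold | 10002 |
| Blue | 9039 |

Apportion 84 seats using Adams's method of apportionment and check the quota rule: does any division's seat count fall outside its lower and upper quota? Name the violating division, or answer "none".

Amber

Standard quotas: Green 3.775, Amber 55.060, Red 8.507, Gold 8.750, Blue 7.908.
Adams allocation: Green 4, Amber 54, Red 9, Gold 9, Blue 8.
Amber has quota 55.060 (lower 55, upper 56) but receives 54 — outside the quota interval.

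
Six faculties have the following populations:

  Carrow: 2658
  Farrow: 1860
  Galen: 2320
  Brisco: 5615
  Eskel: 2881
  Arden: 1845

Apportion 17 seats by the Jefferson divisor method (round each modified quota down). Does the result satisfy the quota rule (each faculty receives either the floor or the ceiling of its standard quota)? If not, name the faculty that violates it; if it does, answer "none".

Standard quotas: Carrow 2.630, Farrow 1.841, Galen 2.296, Brisco 5.556, Eskel 2.851, Arden 1.826.
Jefferson allocation: Carrow 2, Farrow 2, Galen 2, Brisco 6, Eskel 3, Arden 2.
Every allocation lies between the lower and upper quota.

none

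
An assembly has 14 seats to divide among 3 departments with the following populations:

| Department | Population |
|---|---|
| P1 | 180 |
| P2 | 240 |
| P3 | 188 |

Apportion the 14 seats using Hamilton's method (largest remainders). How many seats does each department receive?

The standard divisor is 608/14 ≈ 43.429.
Standard quotas: P1 4.145, P2 5.526, P3 4.329.
Lower quotas: P1 4, P2 5, P3 4 (sum 13, leaving 1 seat).
Remainders in descending order: P2 0.526, P3 0.329, P1 0.145.
Largest remainder: P2 receives the extra seat.

P1 4, P2 6, P3 4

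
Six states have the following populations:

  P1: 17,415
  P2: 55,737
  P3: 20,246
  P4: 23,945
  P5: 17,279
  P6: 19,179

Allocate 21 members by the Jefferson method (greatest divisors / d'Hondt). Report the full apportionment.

P1 2, P2 8, P3 3, P4 3, P5 2, P6 3

Standard divisor 153801/21 ≈ 7323.857; standard quotas: P1 2.378, P2 7.610, P3 2.764, P4 3.269, P5 2.359, P6 2.619.
Rounding down gives 2, 7, 2, 3, 2, 2 = 18 seats, so the divisor must be adjusted.
With modified divisor 6300: modified quotas P1 2.764, P2 8.847, P3 3.214, P4 3.801, P5 2.743, P6 3.044.
Rounding down: P1 2, P2 8, P3 3, P4 3, P5 2, P6 3 (total 21).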